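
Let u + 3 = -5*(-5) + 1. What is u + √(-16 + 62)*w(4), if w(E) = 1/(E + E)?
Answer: 23 + √46/8 ≈ 23.848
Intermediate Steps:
w(E) = 1/(2*E)
u = 23 (u = -3 + (-5*(-5) + 1) = -3 + (25 + 1) = -3 + 26 = 23)
u + √(-16 + 62)*w(4) = 23 + √(-16 + 62)*((½)/4) = 23 + √46*((½)*(¼)) = 23 + √46*(⅛) = 23 + √46/8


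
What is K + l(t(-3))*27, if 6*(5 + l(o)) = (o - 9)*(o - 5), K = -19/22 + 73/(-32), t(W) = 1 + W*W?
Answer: -40707/352 ≈ -115.64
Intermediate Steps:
t(W) = 1 + W²
K = -1107/352 (K = -19*1/22 + 73*(-1/32) = -19/22 - 73/32 = -1107/352 ≈ -3.1449)
l(o) = -5 + (-9 + o)*(-5 + o)/6 (l(o) = -5 + ((o - 9)*(o - 5))/6 = -5 + ((-9 + o)*(-5 + o))/6 = -5 + (-9 + o)*(-5 + o)/6)
K + l(t(-3))*27 = -1107/352 + (5/2 - 7*(1 + (-3)²)/3 + (1 + (-3)²)²/6)*27 = -1107/352 + (5/2 - 7*(1 + 9)/3 + (1 + 9)²/6)*27 = -1107/352 + (5/2 - 7/3*10 + (⅙)*10²)*27 = -1107/352 + (5/2 - 70/3 + (⅙)*100)*27 = -1107/352 + (5/2 - 70/3 + 50/3)*27 = -1107/352 - 25/6*27 = -1107/352 - 225/2 = -40707/352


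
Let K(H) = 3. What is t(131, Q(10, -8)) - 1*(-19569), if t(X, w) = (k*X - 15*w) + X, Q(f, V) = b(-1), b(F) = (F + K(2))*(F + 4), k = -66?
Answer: 10964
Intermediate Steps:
b(F) = (3 + F)*(4 + F) (b(F) = (F + 3)*(F + 4) = (3 + F)*(4 + F))
Q(f, V) = 6 (Q(f, V) = 12 + (-1)² + 7*(-1) = 12 + 1 - 7 = 6)
t(X, w) = -65*X - 15*w (t(X, w) = (-66*X - 15*w) + X = -65*X - 15*w)
t(131, Q(10, -8)) - 1*(-19569) = (-65*131 - 15*6) - 1*(-19569) = (-8515 - 90) + 19569 = -8605 + 19569 = 10964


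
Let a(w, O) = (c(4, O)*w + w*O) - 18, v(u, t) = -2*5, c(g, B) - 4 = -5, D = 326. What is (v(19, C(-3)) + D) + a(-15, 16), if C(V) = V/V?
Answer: 73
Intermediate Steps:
c(g, B) = -1 (c(g, B) = 4 - 5 = -1)
C(V) = 1
v(u, t) = -10
a(w, O) = -18 - w + O*w (a(w, O) = (-w + w*O) - 18 = (-w + O*w) - 18 = -18 - w + O*w)
(v(19, C(-3)) + D) + a(-15, 16) = (-10 + 326) + (-18 - 1*(-15) + 16*(-15)) = 316 + (-18 + 15 - 240) = 316 - 243 = 73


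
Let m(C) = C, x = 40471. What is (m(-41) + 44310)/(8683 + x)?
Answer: 44269/49154 ≈ 0.90062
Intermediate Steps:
(m(-41) + 44310)/(8683 + x) = (-41 + 44310)/(8683 + 40471) = 44269/49154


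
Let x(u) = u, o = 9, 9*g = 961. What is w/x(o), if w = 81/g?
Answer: 81/961 ≈ 0.084287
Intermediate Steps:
g = 961/9 (g = (⅑)*961 = 961/9 ≈ 106.78)
w = 729/961 (w = 81/(961/9) = 81*(9/961) = 729/961 ≈ 0.75858)
w/x(o) = (729/961)/9 = (729/961)*(⅑) = 81/961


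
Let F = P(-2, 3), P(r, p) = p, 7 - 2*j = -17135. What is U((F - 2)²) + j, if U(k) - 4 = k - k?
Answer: 8575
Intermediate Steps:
j = 8571 (j = 7/2 - ½*(-17135) = 7/2 + 17135/2 = 8571)
F = 3
U(k) = 4 (U(k) = 4 + (k - k) = 4 + 0 = 4)
U((F - 2)²) + j = 4 + 8571 = 8575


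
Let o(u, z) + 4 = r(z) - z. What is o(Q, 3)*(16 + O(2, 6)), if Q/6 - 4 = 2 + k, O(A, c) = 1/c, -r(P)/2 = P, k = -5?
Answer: -1261/6 ≈ -210.17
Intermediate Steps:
r(P) = -2*P
Q = 6 (Q = 24 + 6*(2 - 5) = 24 + 6*(-3) = 24 - 18 = 6)
o(u, z) = -4 - 3*z (o(u, z) = -4 + (-2*z - z) = -4 - 3*z)
o(Q, 3)*(16 + O(2, 6)) = (-4 - 3*3)*(16 + 1/6) = (-4 - 9)*(16 + ⅙) = -13*97/6 = -1261/6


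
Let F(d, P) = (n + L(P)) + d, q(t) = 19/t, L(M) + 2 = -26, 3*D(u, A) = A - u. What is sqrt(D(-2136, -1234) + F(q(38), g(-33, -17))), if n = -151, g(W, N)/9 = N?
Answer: sqrt(4398)/6 ≈ 11.053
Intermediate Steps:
g(W, N) = 9*N
D(u, A) = -u/3 + A/3 (D(u, A) = (A - u)/3 = -u/3 + A/3)
L(M) = -28 (L(M) = -2 - 26 = -28)
F(d, P) = -179 + d (F(d, P) = (-151 - 28) + d = -179 + d)
sqrt(D(-2136, -1234) + F(q(38), g(-33, -17))) = sqrt((-1/3*(-2136) + (1/3)*(-1234)) + (-179 + 19/38)) = sqrt((712 - 1234/3) + (-179 + 19*(1/38))) = sqrt(902/3 + (-179 + 1/2)) = sqrt(902/3 - 357/2) = sqrt(733/6) = sqrt(4398)/6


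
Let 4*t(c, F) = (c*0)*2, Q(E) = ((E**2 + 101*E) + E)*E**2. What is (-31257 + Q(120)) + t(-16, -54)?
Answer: 383584743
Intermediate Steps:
Q(E) = E**2*(E**2 + 102*E) (Q(E) = (E**2 + 102*E)*E**2 = E**2*(E**2 + 102*E))
t(c, F) = 0 (t(c, F) = ((c*0)*2)/4 = (0*2)/4 = (1/4)*0 = 0)
(-31257 + Q(120)) + t(-16, -54) = (-31257 + 120**3*(102 + 120)) + 0 = (-31257 + 1728000*222) + 0 = (-31257 + 383616000) + 0 = 383584743 + 0 = 383584743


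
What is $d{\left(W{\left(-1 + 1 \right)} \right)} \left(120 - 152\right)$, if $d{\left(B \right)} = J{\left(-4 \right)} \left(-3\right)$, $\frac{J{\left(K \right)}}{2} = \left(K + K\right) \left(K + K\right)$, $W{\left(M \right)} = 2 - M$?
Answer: $12288$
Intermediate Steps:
$J{\left(K \right)} = 8 K^{2}$ ($J{\left(K \right)} = 2 \left(K + K\right) \left(K + K\right) = 2 \cdot 2 K 2 K = 2 \cdot 4 K^{2} = 8 K^{2}$)
$d{\left(B \right)} = -384$ ($d{\left(B \right)} = 8 \left(-4\right)^{2} \left(-3\right) = 8 \cdot 16 \left(-3\right) = 128 \left(-3\right) = -384$)
$d{\left(W{\left(-1 + 1 \right)} \right)} \left(120 - 152\right) = - 384 \left(120 - 152\right) = \left(-384\right) \left(-32\right) = 12288$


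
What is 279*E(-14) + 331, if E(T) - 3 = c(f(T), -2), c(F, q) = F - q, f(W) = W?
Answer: -2180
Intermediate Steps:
E(T) = 5 + T (E(T) = 3 + (T - 1*(-2)) = 3 + (T + 2) = 3 + (2 + T) = 5 + T)
279*E(-14) + 331 = 279*(5 - 14) + 331 = 279*(-9) + 331 = -2511 + 331 = -2180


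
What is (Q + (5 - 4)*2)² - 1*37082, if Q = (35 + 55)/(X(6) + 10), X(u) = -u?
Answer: -145927/4 ≈ -36482.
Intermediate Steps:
Q = 45/2 (Q = (35 + 55)/(-1*6 + 10) = 90/(-6 + 10) = 90/4 = 90*(¼) = 45/2 ≈ 22.500)
(Q + (5 - 4)*2)² - 1*37082 = (45/2 + (5 - 4)*2)² - 1*37082 = (45/2 + 1*2)² - 37082 = (45/2 + 2)² - 37082 = (49/2)² - 37082 = 2401/4 - 37082 = -145927/4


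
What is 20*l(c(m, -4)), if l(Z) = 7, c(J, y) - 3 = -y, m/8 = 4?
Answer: 140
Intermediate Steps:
m = 32 (m = 8*4 = 32)
c(J, y) = 3 - y
20*l(c(m, -4)) = 20*7 = 140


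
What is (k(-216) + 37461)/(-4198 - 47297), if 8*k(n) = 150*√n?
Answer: -12487/17165 - 15*I*√6/6866 ≈ -0.72747 - 0.0053513*I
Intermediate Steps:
k(n) = 75*√n/4 (k(n) = (150*√n)/8 = 75*√n/4)
(k(-216) + 37461)/(-4198 - 47297) = (75*√(-216)/4 + 37461)/(-4198 - 47297) = (75*(6*I*√6)/4 + 37461)/(-51495) = (225*I*√6/2 + 37461)*(-1/51495) = (37461 + 225*I*√6/2)*(-1/51495) = -12487/17165 - 15*I*√6/6866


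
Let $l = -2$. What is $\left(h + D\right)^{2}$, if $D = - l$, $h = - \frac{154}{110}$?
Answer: $\frac{9}{25} \approx 0.36$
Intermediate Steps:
$h = - \frac{7}{5}$ ($h = \left(-154\right) \frac{1}{110} = - \frac{7}{5} \approx -1.4$)
$D = 2$ ($D = \left(-1\right) \left(-2\right) = 2$)
$\left(h + D\right)^{2} = \left(- \frac{7}{5} + 2\right)^{2} = \left(\frac{3}{5}\right)^{2} = \frac{9}{25}$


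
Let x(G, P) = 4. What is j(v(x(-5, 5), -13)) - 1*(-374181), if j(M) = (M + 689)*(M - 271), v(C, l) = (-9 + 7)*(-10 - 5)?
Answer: 200902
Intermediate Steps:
v(C, l) = 30 (v(C, l) = -2*(-15) = 30)
j(M) = (-271 + M)*(689 + M) (j(M) = (689 + M)*(-271 + M) = (-271 + M)*(689 + M))
j(v(x(-5, 5), -13)) - 1*(-374181) = (-186719 + 30² + 418*30) - 1*(-374181) = (-186719 + 900 + 12540) + 374181 = -173279 + 374181 = 200902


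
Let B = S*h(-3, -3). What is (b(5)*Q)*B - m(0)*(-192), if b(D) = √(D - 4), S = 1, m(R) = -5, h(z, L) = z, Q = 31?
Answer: -1053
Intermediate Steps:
b(D) = √(-4 + D)
B = -3 (B = 1*(-3) = -3)
(b(5)*Q)*B - m(0)*(-192) = (√(-4 + 5)*31)*(-3) - (-5)*(-192) = (√1*31)*(-3) - 1*960 = (1*31)*(-3) - 960 = 31*(-3) - 960 = -93 - 960 = -1053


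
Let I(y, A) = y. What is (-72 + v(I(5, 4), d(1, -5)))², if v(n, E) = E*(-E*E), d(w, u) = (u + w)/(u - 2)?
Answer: 613057600/117649 ≈ 5210.9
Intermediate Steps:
d(w, u) = (u + w)/(-2 + u)
v(n, E) = -E³ (v(n, E) = E*(-E²) = -E³)
(-72 + v(I(5, 4), d(1, -5)))² = (-72 - ((-5 + 1)/(-2 - 5))³)² = (-72 - (-4/(-7))³)² = (-72 - (-⅐*(-4))³)² = (-72 - (4/7)³)² = (-72 - 1*64/343)² = (-72 - 64/343)² = (-24760/343)² = 613057600/117649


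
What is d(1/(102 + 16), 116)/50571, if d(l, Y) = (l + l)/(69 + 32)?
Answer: 1/301352589 ≈ 3.3184e-9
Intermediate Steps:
d(l, Y) = 2*l/101 (d(l, Y) = (2*l)/101 = (2*l)*(1/101) = 2*l/101)
d(1/(102 + 16), 116)/50571 = (2/(101*(102 + 16)))/50571 = ((2/101)/118)*(1/50571) = ((2/101)*(1/118))*(1/50571) = (1/5959)*(1/50571) = 1/301352589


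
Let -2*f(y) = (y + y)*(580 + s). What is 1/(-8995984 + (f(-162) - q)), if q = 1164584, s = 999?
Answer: -1/9904770 ≈ -1.0096e-7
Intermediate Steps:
f(y) = -1579*y (f(y) = -(y + y)*(580 + 999)/2 = -2*y*1579/2 = -1579*y)
1/(-8995984 + (f(-162) - q)) = 1/(-8995984 + (-1579*(-162) - 1*1164584)) = 1/(-8995984 + (255798 - 1164584)) = 1/(-8995984 - 908786) = 1/(-9904770) = -1/9904770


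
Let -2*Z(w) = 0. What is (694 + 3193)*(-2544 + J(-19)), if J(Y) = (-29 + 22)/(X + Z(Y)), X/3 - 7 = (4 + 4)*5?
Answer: -1394309657/141 ≈ -9.8887e+6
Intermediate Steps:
Z(w) = 0 (Z(w) = -1/2*0 = 0)
X = 141 (X = 21 + 3*((4 + 4)*5) = 21 + 3*(8*5) = 21 + 3*40 = 21 + 120 = 141)
J(Y) = -7/141 (J(Y) = (-29 + 22)/(141 + 0) = -7/141)
(694 + 3193)*(-2544 + J(-19)) = (694 + 3193)*(-2544 - 7/141) = 3887*(-358711/141) = -1394309657/141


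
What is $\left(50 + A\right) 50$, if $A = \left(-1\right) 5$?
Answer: $2250$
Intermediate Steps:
$A = -5$
$\left(50 + A\right) 50 = \left(50 - 5\right) 50 = 45 \cdot 50 = 2250$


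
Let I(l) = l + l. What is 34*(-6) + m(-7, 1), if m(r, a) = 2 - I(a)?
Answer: -204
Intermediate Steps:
I(l) = 2*l
m(r, a) = 2 - 2*a
34*(-6) + m(-7, 1) = 34*(-6) + (2 - 2*1) = -204 + (2 - 2) = -204 + 0 = -204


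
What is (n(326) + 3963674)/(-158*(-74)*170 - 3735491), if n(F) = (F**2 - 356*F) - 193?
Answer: -3953701/1747851 ≈ -2.2620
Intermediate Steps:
n(F) = -193 + F**2 - 356*F
(n(326) + 3963674)/(-158*(-74)*170 - 3735491) = ((-193 + 326**2 - 356*326) + 3963674)/(-158*(-74)*170 - 3735491) = ((-193 + 106276 - 116056) + 3963674)/(11692*170 - 3735491) = (-9973 + 3963674)/(1987640 - 3735491) = 3953701/(-1747851) = 3953701*(-1/1747851) = -3953701/1747851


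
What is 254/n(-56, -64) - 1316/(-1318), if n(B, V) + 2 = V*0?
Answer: -83035/659 ≈ -126.00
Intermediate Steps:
n(B, V) = -2 (n(B, V) = -2 + V*0 = -2 + 0 = -2)
254/n(-56, -64) - 1316/(-1318) = 254/(-2) - 1316/(-1318) = 254*(-1/2) - 1316*(-1/1318) = -127 + 658/659 = -83035/659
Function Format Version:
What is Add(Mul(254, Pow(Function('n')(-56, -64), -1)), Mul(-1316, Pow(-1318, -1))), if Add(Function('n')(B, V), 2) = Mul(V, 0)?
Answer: Rational(-83035, 659) ≈ -126.00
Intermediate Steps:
Function('n')(B, V) = -2 (Function('n')(B, V) = Add(-2, Mul(V, 0)) = Add(-2, 0) = -2)
Add(Mul(254, Pow(Function('n')(-56, -64), -1)), Mul(-1316, Pow(-1318, -1))) = Add(Mul(254, Pow(-2, -1)), Mul(-1316, Pow(-1318, -1))) = Add(Mul(254, Rational(-1, 2)), Mul(-1316, Rational(-1, 1318))) = Add(-127, Rational(658, 659)) = Rational(-83035, 659)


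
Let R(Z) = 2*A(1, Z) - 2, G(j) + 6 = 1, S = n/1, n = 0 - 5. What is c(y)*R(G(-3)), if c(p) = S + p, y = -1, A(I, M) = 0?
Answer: 12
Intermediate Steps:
n = -5
S = -5 (S = -5/1 = -5*1 = -5)
G(j) = -5 (G(j) = -6 + 1 = -5)
R(Z) = -2 (R(Z) = 2*0 - 2 = 0 - 2 = -2)
c(p) = -5 + p
c(y)*R(G(-3)) = (-5 - 1)*(-2) = -6*(-2) = 12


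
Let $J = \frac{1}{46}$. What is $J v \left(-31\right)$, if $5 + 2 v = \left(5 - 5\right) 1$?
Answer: $\frac{155}{92} \approx 1.6848$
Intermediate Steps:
$J = \frac{1}{46} \approx 0.021739$
$v = - \frac{5}{2}$ ($v = - \frac{5}{2} + \frac{\left(5 - 5\right) 1}{2} = - \frac{5}{2} + \frac{0 \cdot 1}{2} = - \frac{5}{2} + \frac{1}{2} \cdot 0 = - \frac{5}{2} + 0 = - \frac{5}{2} \approx -2.5$)
$J v \left(-31\right) = \frac{1}{46} \left(- \frac{5}{2}\right) \left(-31\right) = \left(- \frac{5}{92}\right) \left(-31\right) = \frac{155}{92}$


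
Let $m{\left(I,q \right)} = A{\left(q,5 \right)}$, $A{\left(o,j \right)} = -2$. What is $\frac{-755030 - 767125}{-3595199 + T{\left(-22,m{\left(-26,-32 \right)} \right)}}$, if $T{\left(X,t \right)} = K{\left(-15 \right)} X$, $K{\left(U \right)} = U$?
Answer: $\frac{1522155}{3594869} \approx 0.42342$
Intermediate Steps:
$m{\left(I,q \right)} = -2$
$T{\left(X,t \right)} = - 15 X$
$\frac{-755030 - 767125}{-3595199 + T{\left(-22,m{\left(-26,-32 \right)} \right)}} = \frac{-755030 - 767125}{-3595199 - -330} = - \frac{1522155}{-3595199 + 330} = - \frac{1522155}{-3594869} = \left(-1522155\right) \left(- \frac{1}{3594869}\right) = \frac{1522155}{3594869}$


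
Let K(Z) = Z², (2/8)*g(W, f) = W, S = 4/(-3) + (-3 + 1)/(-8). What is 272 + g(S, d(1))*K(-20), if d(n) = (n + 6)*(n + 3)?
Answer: -4384/3 ≈ -1461.3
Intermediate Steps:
S = -13/12 (S = 4*(-⅓) - 2*(-⅛) = -4/3 + ¼ = -13/12 ≈ -1.0833)
d(n) = (3 + n)*(6 + n) (d(n) = (6 + n)*(3 + n) = (3 + n)*(6 + n))
g(W, f) = 4*W
272 + g(S, d(1))*K(-20) = 272 + (4*(-13/12))*(-20)² = 272 - 13/3*400 = 272 - 5200/3 = -4384/3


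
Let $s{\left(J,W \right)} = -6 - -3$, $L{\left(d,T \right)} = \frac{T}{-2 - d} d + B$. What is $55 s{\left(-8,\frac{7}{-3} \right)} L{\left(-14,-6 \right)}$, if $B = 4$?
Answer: $-1815$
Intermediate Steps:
$L{\left(d,T \right)} = 4 + \frac{T d}{-2 - d}$ ($L{\left(d,T \right)} = \frac{T}{-2 - d} d + 4 = \frac{T d}{-2 - d} + 4 = 4 + \frac{T d}{-2 - d}$)
$s{\left(J,W \right)} = -3$ ($s{\left(J,W \right)} = -6 + 3 = -3$)
$55 s{\left(-8,\frac{7}{-3} \right)} L{\left(-14,-6 \right)} = 55 \left(-3\right) \frac{8 + 4 \left(-14\right) - \left(-6\right) \left(-14\right)}{2 - 14} = - 165 \frac{8 - 56 - 84}{-12} = - 165 \left(\left(- \frac{1}{12}\right) \left(-132\right)\right) = \left(-165\right) 11 = -1815$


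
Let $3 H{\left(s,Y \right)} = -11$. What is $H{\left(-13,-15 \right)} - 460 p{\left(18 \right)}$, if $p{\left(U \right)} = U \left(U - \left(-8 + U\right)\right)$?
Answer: $- \frac{198731}{3} \approx -66244.0$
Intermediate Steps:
$H{\left(s,Y \right)} = - \frac{11}{3}$ ($H{\left(s,Y \right)} = \frac{1}{3} \left(-11\right) = - \frac{11}{3}$)
$p{\left(U \right)} = 8 U$ ($p{\left(U \right)} = U 8 = 8 U$)
$H{\left(-13,-15 \right)} - 460 p{\left(18 \right)} = - \frac{11}{3} - 460 \cdot 8 \cdot 18 = - \frac{11}{3} - 66240 = - \frac{198731}{3}$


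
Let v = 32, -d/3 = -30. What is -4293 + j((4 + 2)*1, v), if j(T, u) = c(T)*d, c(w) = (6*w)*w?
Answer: 15147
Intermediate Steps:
d = 90 (d = -3*(-30) = 90)
c(w) = 6*w²
j(T, u) = 540*T² (j(T, u) = (6*T²)*90 = 540*T²)
-4293 + j((4 + 2)*1, v) = -4293 + 540*((4 + 2)*1)² = -4293 + 540*(6*1)² = -4293 + 540*6² = -4293 + 540*36 = -4293 + 19440 = 15147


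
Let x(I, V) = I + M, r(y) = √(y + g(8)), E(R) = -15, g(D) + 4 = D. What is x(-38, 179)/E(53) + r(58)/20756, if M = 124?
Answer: -86/15 + √62/20756 ≈ -5.7330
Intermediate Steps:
g(D) = -4 + D
r(y) = √(4 + y) (r(y) = √(y + (-4 + 8)) = √(y + 4) = √(4 + y))
x(I, V) = 124 + I (x(I, V) = I + 124 = 124 + I)
x(-38, 179)/E(53) + r(58)/20756 = (124 - 38)/(-15) + √(4 + 58)/20756 = 86*(-1/15) + √62*(1/20756) = -86/15 + √62/20756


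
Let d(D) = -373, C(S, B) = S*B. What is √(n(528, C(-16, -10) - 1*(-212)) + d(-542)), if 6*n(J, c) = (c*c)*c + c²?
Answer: √8602499 ≈ 2933.0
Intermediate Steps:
C(S, B) = B*S
n(J, c) = c²/6 + c³/6 (n(J, c) = ((c*c)*c + c²)/6 = (c²*c + c²)/6 = (c³ + c²)/6 = (c² + c³)/6 = c²/6 + c³/6)
√(n(528, C(-16, -10) - 1*(-212)) + d(-542)) = √((-10*(-16) - 1*(-212))²*(1 + (-10*(-16) - 1*(-212)))/6 - 373) = √((160 + 212)²*(1 + (160 + 212))/6 - 373) = √((⅙)*372²*(1 + 372) - 373) = √((⅙)*138384*373 - 373) = √(8602872 - 373) = √8602499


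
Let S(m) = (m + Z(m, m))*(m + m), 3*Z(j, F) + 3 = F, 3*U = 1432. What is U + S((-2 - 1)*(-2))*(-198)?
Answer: -48464/3 ≈ -16155.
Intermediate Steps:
U = 1432/3 (U = (⅓)*1432 = 1432/3 ≈ 477.33)
Z(j, F) = -1 + F/3
S(m) = 2*m*(-1 + 4*m/3) (S(m) = (m + (-1 + m/3))*(m + m) = (-1 + 4*m/3)*(2*m) = 2*m*(-1 + 4*m/3))
U + S((-2 - 1)*(-2))*(-198) = 1432/3 + (2*((-2 - 1)*(-2))*(-3 + 4*((-2 - 1)*(-2)))/3)*(-198) = 1432/3 + (2*(-3*(-2))*(-3 + 4*(-3*(-2)))/3)*(-198) = 1432/3 + ((⅔)*6*(-3 + 4*6))*(-198) = 1432/3 + ((⅔)*6*(-3 + 24))*(-198) = 1432/3 + ((⅔)*6*21)*(-198) = 1432/3 + 84*(-198) = 1432/3 - 16632 = -48464/3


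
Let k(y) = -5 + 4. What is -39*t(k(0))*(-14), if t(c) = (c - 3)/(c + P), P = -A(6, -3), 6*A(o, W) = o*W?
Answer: -1092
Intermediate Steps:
k(y) = -1
A(o, W) = W*o/6 (A(o, W) = (o*W)/6 = (W*o)/6 = W*o/6)
P = 3 (P = -(-3)*6/6 = -1*(-3) = 3)
t(c) = (-3 + c)/(3 + c) (t(c) = (c - 3)/(c + 3) = (-3 + c)/(3 + c))
-39*t(k(0))*(-14) = -39*(-3 - 1)/(3 - 1)*(-14) = -39*(-4)/2*(-14) = -39*(-2)*(-14) = 78*(-14) = -1092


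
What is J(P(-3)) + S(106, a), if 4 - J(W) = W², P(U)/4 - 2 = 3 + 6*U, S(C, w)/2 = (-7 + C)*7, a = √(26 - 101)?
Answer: -1314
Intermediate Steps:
a = 5*I*√3 (a = √(-75) = 5*I*√3 ≈ 8.6602*I)
S(C, w) = -98 + 14*C (S(C, w) = 2*((-7 + C)*7) = 2*(-49 + 7*C) = -98 + 14*C)
P(U) = 20 + 24*U (P(U) = 8 + 4*(3 + 6*U) = 8 + (12 + 24*U) = 20 + 24*U)
J(W) = 4 - W²
J(P(-3)) + S(106, a) = (4 - (20 + 24*(-3))²) + (-98 + 14*106) = (4 - (20 - 72)²) + (-98 + 1484) = (4 - 1*(-52)²) + 1386 = (4 - 1*2704) + 1386 = (4 - 2704) + 1386 = -2700 + 1386 = -1314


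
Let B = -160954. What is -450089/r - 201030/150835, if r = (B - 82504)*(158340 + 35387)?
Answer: -1896277804726133/1422808091770322 ≈ -1.3328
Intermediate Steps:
r = -47164387966 (r = (-160954 - 82504)*(158340 + 35387) = -243458*193727 = -47164387966)
-450089/r - 201030/150835 = -450089/(-47164387966) - 201030/150835 = -450089*(-1/47164387966) - 201030*1/150835 = 450089/47164387966 - 40206/30167 = -1896277804726133/1422808091770322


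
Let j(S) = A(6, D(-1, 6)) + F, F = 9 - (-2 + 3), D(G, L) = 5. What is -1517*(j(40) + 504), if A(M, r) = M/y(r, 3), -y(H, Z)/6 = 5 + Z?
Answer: -6212115/8 ≈ -7.7651e+5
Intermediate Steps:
y(H, Z) = -30 - 6*Z (y(H, Z) = -6*(5 + Z) = -30 - 6*Z)
F = 8 (F = 9 - 1*1 = 9 - 1 = 8)
A(M, r) = -M/48 (A(M, r) = M/(-30 - 6*3) = M/(-30 - 18) = M/(-48) = M*(-1/48) = -M/48)
j(S) = 63/8 (j(S) = -1/48*6 + 8 = -1/8 + 8 = 63/8)
-1517*(j(40) + 504) = -1517*(63/8 + 504) = -1517*4095/8 = -6212115/8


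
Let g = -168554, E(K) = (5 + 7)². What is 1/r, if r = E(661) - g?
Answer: 1/168698 ≈ 5.9278e-6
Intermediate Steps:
E(K) = 144 (E(K) = 12² = 144)
r = 168698 (r = 144 - 1*(-168554) = 144 + 168554 = 168698)
1/r = 1/168698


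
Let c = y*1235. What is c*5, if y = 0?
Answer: 0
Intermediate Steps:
c = 0 (c = 0*1235 = 0)
c*5 = 0*5 = 0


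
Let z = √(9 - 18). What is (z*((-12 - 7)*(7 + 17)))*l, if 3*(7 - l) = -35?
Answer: -25536*I ≈ -25536.0*I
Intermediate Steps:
l = 56/3 (l = 7 - ⅓*(-35) = 7 + 35/3 = 56/3 ≈ 18.667)
z = 3*I (z = √(-9) = 3*I ≈ 3.0*I)
(z*((-12 - 7)*(7 + 17)))*l = ((3*I)*((-12 - 7)*(7 + 17)))*(56/3) = ((3*I)*(-19*24))*(56/3) = ((3*I)*(-456))*(56/3) = -1368*I*(56/3) = -25536*I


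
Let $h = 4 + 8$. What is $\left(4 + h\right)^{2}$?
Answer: $256$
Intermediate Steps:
$h = 12$
$\left(4 + h\right)^{2} = \left(4 + 12\right)^{2} = 16^{2} = 256$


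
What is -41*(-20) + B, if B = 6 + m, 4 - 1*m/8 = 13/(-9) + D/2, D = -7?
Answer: 8078/9 ≈ 897.56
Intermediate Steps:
m = 644/9 (m = 32 - 8*(13/(-9) - 7/2) = 32 - 8*(13*(-⅑) - 7*½) = 32 - 8*(-13/9 - 7/2) = 32 - 8*(-89/18) = 32 + 356/9 = 644/9 ≈ 71.556)
B = 698/9 (B = 6 + 644/9 = 698/9 ≈ 77.556)
-41*(-20) + B = -41*(-20) + 698/9 = 820 + 698/9 = 8078/9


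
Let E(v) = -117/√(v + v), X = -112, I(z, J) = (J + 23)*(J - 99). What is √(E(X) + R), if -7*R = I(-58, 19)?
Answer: √(376320 + 1638*I*√14)/28 ≈ 21.91 + 0.1784*I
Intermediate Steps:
I(z, J) = (-99 + J)*(23 + J) (I(z, J) = (23 + J)*(-99 + J) = (-99 + J)*(23 + J))
E(v) = -117*√2/(2*√v)
R = 480 (R = -(-2277 + 19² - 76*19)/7 = -(-2277 + 361 - 1444)/7 = -⅐*(-3360) = 480)
√(E(X) + R) = √(-117*√2/(2*√(-112)) + 480) = √(-117*√2*(-I*√7/28)/2 + 480) = √(117*I*√14/56 + 480) = √(480 + 117*I*√14/56)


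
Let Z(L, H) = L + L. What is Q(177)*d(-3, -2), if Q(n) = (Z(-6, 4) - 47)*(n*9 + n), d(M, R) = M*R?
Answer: -626580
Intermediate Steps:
Z(L, H) = 2*L
Q(n) = -590*n (Q(n) = (2*(-6) - 47)*(n*9 + n) = (-12 - 47)*(9*n + n) = -590*n)
Q(177)*d(-3, -2) = (-590*177)*(-3*(-2)) = -104430*6 = -626580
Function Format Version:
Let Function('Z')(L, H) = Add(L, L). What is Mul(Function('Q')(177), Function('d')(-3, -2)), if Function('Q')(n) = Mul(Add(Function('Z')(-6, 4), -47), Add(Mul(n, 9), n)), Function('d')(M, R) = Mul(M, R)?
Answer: -626580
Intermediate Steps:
Function('Z')(L, H) = Mul(2, L)
Function('Q')(n) = Mul(-590, n) (Function('Q')(n) = Mul(Add(Mul(2, -6), -47), Add(Mul(n, 9), n)) = Mul(Add(-12, -47), Add(Mul(9, n), n)) = Mul(-59, Mul(10, n)) = Mul(-590, n))
Mul(Function('Q')(177), Function('d')(-3, -2)) = Mul(Mul(-590, 177), Mul(-3, -2)) = Mul(-104430, 6) = -626580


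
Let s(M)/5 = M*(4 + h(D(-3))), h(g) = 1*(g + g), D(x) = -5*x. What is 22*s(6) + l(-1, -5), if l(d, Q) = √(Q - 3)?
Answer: 22440 + 2*I*√2 ≈ 22440.0 + 2.8284*I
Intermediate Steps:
h(g) = 2*g (h(g) = 1*(2*g) = 2*g)
s(M) = 170*M (s(M) = 5*(M*(4 + 2*(-5*(-3)))) = 5*(M*(4 + 2*15)) = 5*(M*(4 + 30)) = 5*(M*34) = 5*(34*M) = 170*M)
l(d, Q) = √(-3 + Q)
22*s(6) + l(-1, -5) = 22*(170*6) + √(-3 - 5) = 22*1020 + √(-8) = 22440 + 2*I*√2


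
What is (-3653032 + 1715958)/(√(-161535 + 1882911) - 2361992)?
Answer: 285959580713/348687780418 + 2905611*√11954/697375560836 ≈ 0.82056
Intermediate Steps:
(-3653032 + 1715958)/(√(-161535 + 1882911) - 2361992) = -1937074/(√1721376 - 2361992) = -1937074/(12*√11954 - 2361992) = -1937074/(-2361992 + 12*√11954)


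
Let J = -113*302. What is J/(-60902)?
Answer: 17063/30451 ≈ 0.56034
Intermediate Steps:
J = -34126
J/(-60902) = -34126/(-60902) = -34126*(-1/60902) = 17063/30451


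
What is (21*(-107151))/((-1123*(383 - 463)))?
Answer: -2250171/89840 ≈ -25.046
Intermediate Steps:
(21*(-107151))/((-1123*(383 - 463))) = -2250171/((-1123*(-80))) = -2250171/89840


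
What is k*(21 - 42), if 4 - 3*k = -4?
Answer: -56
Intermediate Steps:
k = 8/3 (k = 4/3 - 1/3*(-4) = 4/3 + 4/3 = 8/3 ≈ 2.6667)
k*(21 - 42) = 8*(21 - 42)/3 = (8/3)*(-21) = -56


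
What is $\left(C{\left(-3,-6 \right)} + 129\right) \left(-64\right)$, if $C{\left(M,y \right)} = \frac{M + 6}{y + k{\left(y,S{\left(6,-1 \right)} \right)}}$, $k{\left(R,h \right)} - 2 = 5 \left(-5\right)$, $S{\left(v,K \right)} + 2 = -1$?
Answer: $- \frac{239232}{29} \approx -8249.4$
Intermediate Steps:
$S{\left(v,K \right)} = -3$ ($S{\left(v,K \right)} = -2 - 1 = -3$)
$k{\left(R,h \right)} = -23$ ($k{\left(R,h \right)} = 2 + 5 \left(-5\right) = 2 - 25 = -23$)
$C{\left(M,y \right)} = \frac{6 + M}{-23 + y}$ ($C{\left(M,y \right)} = \frac{M + 6}{y - 23} = \frac{6 + M}{-23 + y}$)
$\left(C{\left(-3,-6 \right)} + 129\right) \left(-64\right) = \left(\frac{6 - 3}{-23 - 6} + 129\right) \left(-64\right) = \left(\frac{1}{-29} \cdot 3 + 129\right) \left(-64\right) = \left(\left(- \frac{1}{29}\right) 3 + 129\right) \left(-64\right) = \left(- \frac{3}{29} + 129\right) \left(-64\right) = \frac{3738}{29} \left(-64\right) = - \frac{239232}{29}$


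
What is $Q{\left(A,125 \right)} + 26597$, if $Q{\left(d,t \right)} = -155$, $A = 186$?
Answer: $26442$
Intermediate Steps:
$Q{\left(A,125 \right)} + 26597 = -155 + 26597 = 26442$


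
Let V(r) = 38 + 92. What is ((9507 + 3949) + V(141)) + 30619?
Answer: 44205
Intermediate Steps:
V(r) = 130
((9507 + 3949) + V(141)) + 30619 = ((9507 + 3949) + 130) + 30619 = (13456 + 130) + 30619 = 13586 + 30619 = 44205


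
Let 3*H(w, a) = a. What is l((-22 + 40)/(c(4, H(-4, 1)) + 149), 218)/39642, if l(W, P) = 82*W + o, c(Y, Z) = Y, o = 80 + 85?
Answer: 2969/673914 ≈ 0.0044056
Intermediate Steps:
o = 165
H(w, a) = a/3
l(W, P) = 165 + 82*W (l(W, P) = 82*W + 165 = 165 + 82*W)
l((-22 + 40)/(c(4, H(-4, 1)) + 149), 218)/39642 = (165 + 82*((-22 + 40)/(4 + 149)))/39642 = (165 + 82*(18/153))*(1/39642) = (165 + 82*(18*(1/153)))*(1/39642) = (165 + 82*(2/17))*(1/39642) = (165 + 164/17)*(1/39642) = (2969/17)*(1/39642) = 2969/673914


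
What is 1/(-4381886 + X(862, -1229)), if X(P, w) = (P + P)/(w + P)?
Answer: -367/1608153886 ≈ -2.2821e-7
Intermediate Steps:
X(P, w) = 2*P/(P + w) (X(P, w) = (2*P)/(P + w) = 2*P/(P + w))
1/(-4381886 + X(862, -1229)) = 1/(-4381886 + 2*862/(862 - 1229)) = 1/(-4381886 + 2*862/(-367)) = 1/(-4381886 + 2*862*(-1/367)) = 1/(-4381886 - 1724/367) = 1/(-1608153886/367) = -367/1608153886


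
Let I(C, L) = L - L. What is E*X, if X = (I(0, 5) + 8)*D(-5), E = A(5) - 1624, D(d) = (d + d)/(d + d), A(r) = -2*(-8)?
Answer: -12864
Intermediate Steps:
I(C, L) = 0
A(r) = 16
D(d) = 1 (D(d) = (2*d)/((2*d)) = (2*d)*(1/(2*d)) = 1)
E = -1608 (E = 16 - 1624 = -1608)
X = 8 (X = (0 + 8)*1 = 8*1 = 8)
E*X = -1608*8 = -12864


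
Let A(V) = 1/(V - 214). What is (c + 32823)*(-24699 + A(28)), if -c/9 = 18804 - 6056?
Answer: 125430391545/62 ≈ 2.0231e+9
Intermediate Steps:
A(V) = 1/(-214 + V)
c = -114732 (c = -9*(18804 - 6056) = -9*12748 = -114732)
(c + 32823)*(-24699 + A(28)) = (-114732 + 32823)*(-24699 + 1/(-214 + 28)) = -81909*(-24699 + 1/(-186)) = -81909*(-24699 - 1/186) = -81909*(-4594015/186) = 125430391545/62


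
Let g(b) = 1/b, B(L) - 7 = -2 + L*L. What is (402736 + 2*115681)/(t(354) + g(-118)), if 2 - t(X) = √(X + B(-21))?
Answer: -3516707508/2216795 - 35316722208*√2/2216795 ≈ -24117.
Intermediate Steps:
B(L) = 5 + L² (B(L) = 7 + (-2 + L*L) = 7 + (-2 + L²) = 5 + L²)
t(X) = 2 - √(446 + X) (t(X) = 2 - √(X + (5 + (-21)²)) = 2 - √(X + (5 + 441)) = 2 - √(X + 446) = 2 - √(446 + X))
(402736 + 2*115681)/(t(354) + g(-118)) = (402736 + 2*115681)/((2 - √(446 + 354)) + 1/(-118)) = (402736 + 231362)/((2 - √800) - 1/118) = 634098/((2 - 20*√2) - 1/118) = 634098/(235/118 - 20*√2)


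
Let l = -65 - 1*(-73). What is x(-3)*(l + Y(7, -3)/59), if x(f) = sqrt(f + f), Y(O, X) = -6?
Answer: 466*I*sqrt(6)/59 ≈ 19.347*I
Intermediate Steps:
l = 8 (l = -65 + 73 = 8)
x(f) = sqrt(2)*sqrt(f) (x(f) = sqrt(2*f) = sqrt(2)*sqrt(f))
x(-3)*(l + Y(7, -3)/59) = (sqrt(2)*sqrt(-3))*(8 - 6/59) = (sqrt(2)*(I*sqrt(3)))*(8 - 6*1/59) = (I*sqrt(6))*(8 - 6/59) = (I*sqrt(6))*(466/59) = 466*I*sqrt(6)/59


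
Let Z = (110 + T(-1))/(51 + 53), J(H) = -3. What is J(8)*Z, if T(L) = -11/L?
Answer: -363/104 ≈ -3.4904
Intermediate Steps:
Z = 121/104 (Z = (110 - 11/(-1))/(51 + 53) = (110 - 11*(-1))/104 = (110 + 11)*(1/104) = 121*(1/104) = 121/104 ≈ 1.1635)
J(8)*Z = -3*121/104 = -363/104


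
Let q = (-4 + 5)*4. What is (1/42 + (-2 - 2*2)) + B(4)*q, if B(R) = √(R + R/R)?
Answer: -251/42 + 4*√5 ≈ 2.9681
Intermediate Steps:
q = 4 (q = 1*4 = 4)
B(R) = √(1 + R) (B(R) = √(R + 1) = √(1 + R))
(1/42 + (-2 - 2*2)) + B(4)*q = (1/42 + (-2 - 2*2)) + √(1 + 4)*4 = (1/42 + (-2 - 4)) + √5*4 = (1/42 - 6) + 4*√5 = -251/42 + 4*√5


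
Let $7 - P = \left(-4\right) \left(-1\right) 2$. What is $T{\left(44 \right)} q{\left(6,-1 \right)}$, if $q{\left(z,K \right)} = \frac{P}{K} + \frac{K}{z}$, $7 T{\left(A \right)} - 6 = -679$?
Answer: $- \frac{3365}{42} \approx -80.119$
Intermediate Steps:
$T{\left(A \right)} = - \frac{673}{7}$ ($T{\left(A \right)} = \frac{6}{7} + \frac{1}{7} \left(-679\right) = \frac{6}{7} - 97 = - \frac{673}{7}$)
$P = -1$ ($P = 7 - \left(-4\right) \left(-1\right) 2 = 7 - 4 \cdot 2 = 7 - 8 = -1$)
$q{\left(z,K \right)} = - \frac{1}{K} + \frac{K}{z}$
$T{\left(44 \right)} q{\left(6,-1 \right)} = - \frac{673 \left(- \frac{1}{-1} - \frac{1}{6}\right)}{7} = - \frac{673 \left(\left(-1\right) \left(-1\right) - \frac{1}{6}\right)}{7} = - \frac{673 \left(1 - \frac{1}{6}\right)}{7} = \left(- \frac{673}{7}\right) \frac{5}{6} = - \frac{3365}{42}$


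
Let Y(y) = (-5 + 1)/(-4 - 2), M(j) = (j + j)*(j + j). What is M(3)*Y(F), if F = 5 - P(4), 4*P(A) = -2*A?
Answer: 24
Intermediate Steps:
P(A) = -A/2 (P(A) = (-2*A)/4 = -A/2)
M(j) = 4*j**2 (M(j) = (2*j)*(2*j) = 4*j**2)
F = 7 (F = 5 - (-1)*4/2 = 5 - 1*(-2) = 5 + 2 = 7)
Y(y) = 2/3 (Y(y) = -4/(-6) = -4*(-1/6) = 2/3)
M(3)*Y(F) = (4*3**2)*(2/3) = (4*9)*(2/3) = 36*(2/3) = 24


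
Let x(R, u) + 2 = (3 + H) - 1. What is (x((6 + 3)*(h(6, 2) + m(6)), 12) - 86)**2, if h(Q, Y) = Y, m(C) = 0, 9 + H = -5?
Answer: 10000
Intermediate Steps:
H = -14 (H = -9 - 5 = -14)
x(R, u) = -14 (x(R, u) = -2 + ((3 - 14) - 1) = -2 + (-11 - 1) = -2 - 12 = -14)
(x((6 + 3)*(h(6, 2) + m(6)), 12) - 86)**2 = (-14 - 86)**2 = (-100)**2 = 10000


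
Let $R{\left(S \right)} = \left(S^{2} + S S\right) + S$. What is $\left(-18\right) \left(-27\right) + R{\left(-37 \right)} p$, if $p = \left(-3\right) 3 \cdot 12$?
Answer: $-291222$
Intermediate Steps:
$p = -108$ ($p = \left(-9\right) 12 = -108$)
$R{\left(S \right)} = S + 2 S^{2}$ ($R{\left(S \right)} = \left(S^{2} + S^{2}\right) + S = 2 S^{2} + S = S + 2 S^{2}$)
$\left(-18\right) \left(-27\right) + R{\left(-37 \right)} p = \left(-18\right) \left(-27\right) + - 37 \left(1 + 2 \left(-37\right)\right) \left(-108\right) = 486 + - 37 \left(1 - 74\right) \left(-108\right) = 486 + \left(-37\right) \left(-73\right) \left(-108\right) = 486 + 2701 \left(-108\right) = 486 - 291708 = -291222$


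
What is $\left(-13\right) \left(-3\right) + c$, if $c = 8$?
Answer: $47$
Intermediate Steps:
$\left(-13\right) \left(-3\right) + c = \left(-13\right) \left(-3\right) + 8 = 39 + 8 = 47$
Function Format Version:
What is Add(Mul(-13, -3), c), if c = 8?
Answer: 47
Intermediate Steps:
Add(Mul(-13, -3), c) = Add(Mul(-13, -3), 8) = Add(39, 8) = 47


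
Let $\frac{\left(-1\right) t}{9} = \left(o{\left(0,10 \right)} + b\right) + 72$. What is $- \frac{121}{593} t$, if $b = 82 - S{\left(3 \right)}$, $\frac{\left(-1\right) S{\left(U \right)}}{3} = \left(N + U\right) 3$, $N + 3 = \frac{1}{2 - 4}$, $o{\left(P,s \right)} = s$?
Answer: $\frac{347391}{1186} \approx 292.91$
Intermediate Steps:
$N = - \frac{7}{2}$ ($N = -3 + \frac{1}{2 - 4} = -3 + \frac{1}{-2} = -3 - \frac{1}{2} = - \frac{7}{2} \approx -3.5$)
$S{\left(U \right)} = \frac{63}{2} - 9 U$ ($S{\left(U \right)} = - 3 \left(- \frac{7}{2} + U\right) 3 = - 3 \left(- \frac{21}{2} + 3 U\right) = \frac{63}{2} - 9 U$)
$b = \frac{155}{2}$ ($b = 82 - \left(\frac{63}{2} - 27\right) = 82 - \frac{9}{2} = \frac{155}{2} \approx 77.5$)
$t = - \frac{2871}{2}$ ($t = - 9 \left(\left(10 + \frac{155}{2}\right) + 72\right) = - 9 \left(\frac{175}{2} + 72\right) = \left(-9\right) \frac{319}{2} = - \frac{2871}{2} \approx -1435.5$)
$- \frac{121}{593} t = - \frac{121}{593} \left(- \frac{2871}{2}\right) = \left(-121\right) \frac{1}{593} \left(- \frac{2871}{2}\right) = \left(- \frac{121}{593}\right) \left(- \frac{2871}{2}\right) = \frac{347391}{1186}$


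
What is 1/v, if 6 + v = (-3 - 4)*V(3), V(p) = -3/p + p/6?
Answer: -⅖ ≈ -0.40000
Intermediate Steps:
V(p) = -3/p + p/6 (V(p) = -3/p + p*(⅙) = -3/p + p/6)
v = -5/2 (v = -6 + (-3 - 4)*(-3/3 + (⅙)*3) = -6 - 7*(-3*⅓ + ½) = -6 - 7*(-1 + ½) = -6 - 7*(-½) = -6 + 7/2 = -5/2 ≈ -2.5000)
1/v = 1/(-5/2) = -⅖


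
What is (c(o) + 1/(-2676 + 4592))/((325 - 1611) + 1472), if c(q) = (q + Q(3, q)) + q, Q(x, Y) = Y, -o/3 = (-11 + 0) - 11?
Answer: 379369/356376 ≈ 1.0645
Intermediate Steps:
o = 66 (o = -3*((-11 + 0) - 11) = -3*(-11 - 11) = -3*(-22) = 66)
c(q) = 3*q (c(q) = (q + q) + q = 2*q + q = 3*q)
(c(o) + 1/(-2676 + 4592))/((325 - 1611) + 1472) = (3*66 + 1/(-2676 + 4592))/((325 - 1611) + 1472) = (198 + 1/1916)/(-1286 + 1472) = (198 + 1/1916)/186 = (379369/1916)*(1/186) = 379369/356376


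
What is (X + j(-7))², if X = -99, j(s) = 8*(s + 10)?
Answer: 5625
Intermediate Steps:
j(s) = 80 + 8*s (j(s) = 8*(10 + s) = 80 + 8*s)
(X + j(-7))² = (-99 + (80 + 8*(-7)))² = (-99 + (80 - 56))² = (-99 + 24)² = (-75)² = 5625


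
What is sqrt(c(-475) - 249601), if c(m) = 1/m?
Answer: 2*I*sqrt(563162261)/95 ≈ 499.6*I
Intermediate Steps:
sqrt(c(-475) - 249601) = sqrt(1/(-475) - 249601) = sqrt(-1/475 - 249601) = sqrt(-118560476/475) = 2*I*sqrt(563162261)/95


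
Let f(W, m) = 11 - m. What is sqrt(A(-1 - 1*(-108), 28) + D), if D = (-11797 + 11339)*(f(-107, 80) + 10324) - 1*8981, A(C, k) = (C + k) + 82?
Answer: I*sqrt(4705554) ≈ 2169.2*I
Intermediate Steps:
A(C, k) = 82 + C + k
D = -4705771 (D = (-11797 + 11339)*((11 - 1*80) + 10324) - 1*8981 = -458*((11 - 80) + 10324) - 8981 = -458*(-69 + 10324) - 8981 = -458*10255 - 8981 = -4696790 - 8981 = -4705771)
sqrt(A(-1 - 1*(-108), 28) + D) = sqrt((82 + (-1 - 1*(-108)) + 28) - 4705771) = sqrt((82 + (-1 + 108) + 28) - 4705771) = sqrt((82 + 107 + 28) - 4705771) = sqrt(217 - 4705771) = sqrt(-4705554) = I*sqrt(4705554)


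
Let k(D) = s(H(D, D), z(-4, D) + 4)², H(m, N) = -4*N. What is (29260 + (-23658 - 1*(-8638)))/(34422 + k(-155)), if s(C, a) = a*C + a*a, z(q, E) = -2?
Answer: 7120/790979 ≈ 0.0090015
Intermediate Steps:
s(C, a) = a² + C*a (s(C, a) = C*a + a² = a² + C*a)
k(D) = (4 - 8*D)² (k(D) = ((-2 + 4)*(-4*D + (-2 + 4)))² = (2*(-4*D + 2))² = (2*(2 - 4*D))² = (4 - 8*D)²)
(29260 + (-23658 - 1*(-8638)))/(34422 + k(-155)) = (29260 + (-23658 - 1*(-8638)))/(34422 + 16*(-1 + 2*(-155))²) = (29260 + (-23658 + 8638))/(34422 + 16*(-1 - 310)²) = (29260 - 15020)/(34422 + 16*(-311)²) = 14240/(34422 + 16*96721) = 14240/(34422 + 1547536) = 14240/1581958 = 14240*(1/1581958) = 7120/790979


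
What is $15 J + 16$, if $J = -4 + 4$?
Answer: $16$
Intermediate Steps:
$J = 0$
$15 J + 16 = 15 \cdot 0 + 16 = 0 + 16 = 16$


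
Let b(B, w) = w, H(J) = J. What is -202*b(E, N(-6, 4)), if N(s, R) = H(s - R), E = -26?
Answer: 2020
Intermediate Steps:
N(s, R) = s - R
-202*b(E, N(-6, 4)) = -202*(-6 - 1*4) = -202*(-6 - 4) = -202*(-10) = 2020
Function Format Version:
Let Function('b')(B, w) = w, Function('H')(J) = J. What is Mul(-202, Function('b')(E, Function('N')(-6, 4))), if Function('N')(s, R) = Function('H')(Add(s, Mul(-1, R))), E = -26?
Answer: 2020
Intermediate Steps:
Function('N')(s, R) = Add(s, Mul(-1, R))
Mul(-202, Function('b')(E, Function('N')(-6, 4))) = Mul(-202, Add(-6, Mul(-1, 4))) = Mul(-202, Add(-6, -4)) = Mul(-202, -10) = 2020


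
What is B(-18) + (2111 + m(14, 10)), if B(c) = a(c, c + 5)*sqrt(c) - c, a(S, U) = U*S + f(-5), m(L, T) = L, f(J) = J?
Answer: 2143 + 687*I*sqrt(2) ≈ 2143.0 + 971.56*I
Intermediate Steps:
a(S, U) = -5 + S*U (a(S, U) = U*S - 5 = S*U - 5 = -5 + S*U)
B(c) = -c + sqrt(c)*(-5 + c*(5 + c)) (B(c) = (-5 + c*(c + 5))*sqrt(c) - c = (-5 + c*(5 + c))*sqrt(c) - c = sqrt(c)*(-5 + c*(5 + c)) - c = -c + sqrt(c)*(-5 + c*(5 + c)))
B(-18) + (2111 + m(14, 10)) = (-1*(-18) + sqrt(-18)*(-5 - 18*(5 - 18))) + (2111 + 14) = (18 + (3*I*sqrt(2))*(-5 - 18*(-13))) + 2125 = (18 + (3*I*sqrt(2))*(-5 + 234)) + 2125 = (18 + (3*I*sqrt(2))*229) + 2125 = (18 + 687*I*sqrt(2)) + 2125 = 2143 + 687*I*sqrt(2)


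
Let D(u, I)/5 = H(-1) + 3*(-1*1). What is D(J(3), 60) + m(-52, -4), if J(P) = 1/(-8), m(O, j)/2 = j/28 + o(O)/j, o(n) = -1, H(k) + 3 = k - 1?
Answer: -557/14 ≈ -39.786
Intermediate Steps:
H(k) = -4 + k (H(k) = -3 + (k - 1) = -3 + (-1 + k) = -4 + k)
m(O, j) = -2/j + j/14 (m(O, j) = 2*(j/28 - 1/j) = 2*(-1/j + j/28) = -2/j + j/14)
J(P) = -1/8
D(u, I) = -40 (D(u, I) = 5*((-4 - 1) + 3*(-1*1)) = 5*(-5 + 3*(-1)) = 5*(-5 - 3) = 5*(-8) = -40)
D(J(3), 60) + m(-52, -4) = -40 + (-2/(-4) + (1/14)*(-4)) = -40 + (-2*(-1/4) - 2/7) = -40 + (1/2 - 2/7) = -40 + 3/14 = -557/14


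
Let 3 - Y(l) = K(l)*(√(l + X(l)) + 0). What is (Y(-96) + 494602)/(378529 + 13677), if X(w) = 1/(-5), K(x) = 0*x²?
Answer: 494605/392206 ≈ 1.2611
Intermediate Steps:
K(x) = 0
X(w) = -⅕
Y(l) = 3 (Y(l) = 3 - 0*(√(l - ⅕) + 0) = 3 - 0*(√(-⅕ + l) + 0) = 3 - 0*√(-⅕ + l) = 3 - 1*0 = 3 + 0 = 3)
(Y(-96) + 494602)/(378529 + 13677) = (3 + 494602)/(378529 + 13677) = 494605/392206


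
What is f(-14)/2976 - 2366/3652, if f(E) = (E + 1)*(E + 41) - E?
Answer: -2067985/2717088 ≈ -0.76110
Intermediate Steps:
f(E) = -E + (1 + E)*(41 + E) (f(E) = (1 + E)*(41 + E) - E = -E + (1 + E)*(41 + E))
f(-14)/2976 - 2366/3652 = (41 + (-14)**2 + 41*(-14))/2976 - 2366/3652 = (41 + 196 - 574)*(1/2976) - 2366*1/3652 = -337*1/2976 - 1183/1826 = -337/2976 - 1183/1826 = -2067985/2717088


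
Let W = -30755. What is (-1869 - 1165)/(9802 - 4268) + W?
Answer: -85100602/2767 ≈ -30756.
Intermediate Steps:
(-1869 - 1165)/(9802 - 4268) + W = (-1869 - 1165)/(9802 - 4268) - 30755 = -3034/5534 - 30755 = -3034*1/5534 - 30755 = -1517/2767 - 30755 = -85100602/2767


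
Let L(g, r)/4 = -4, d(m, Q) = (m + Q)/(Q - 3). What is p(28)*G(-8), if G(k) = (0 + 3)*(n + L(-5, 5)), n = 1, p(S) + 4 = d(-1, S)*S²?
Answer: -189612/5 ≈ -37922.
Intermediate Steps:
d(m, Q) = (Q + m)/(-3 + Q)
L(g, r) = -16 (L(g, r) = 4*(-4) = -16)
p(S) = -4 + S²*(-1 + S)/(-3 + S) (p(S) = -4 + ((S - 1)/(-3 + S))*S² = -4 + ((-1 + S)/(-3 + S))*S² = -4 + S²*(-1 + S)/(-3 + S))
G(k) = -45 (G(k) = (0 + 3)*(1 - 16) = 3*(-15) = -45)
p(28)*G(-8) = ((12 - 4*28 + 28²*(-1 + 28))/(-3 + 28))*(-45) = ((12 - 112 + 784*27)/25)*(-45) = ((12 - 112 + 21168)/25)*(-45) = ((1/25)*21068)*(-45) = (21068/25)*(-45) = -189612/5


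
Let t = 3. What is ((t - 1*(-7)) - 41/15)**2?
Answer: 11881/225 ≈ 52.804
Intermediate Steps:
((t - 1*(-7)) - 41/15)**2 = ((3 - 1*(-7)) - 41/15)**2 = ((3 + 7) - 41*1/15)**2 = (10 - 41/15)**2 = (109/15)**2 = 11881/225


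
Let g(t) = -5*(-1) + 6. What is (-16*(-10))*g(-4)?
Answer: 1760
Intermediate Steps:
g(t) = 11 (g(t) = 5 + 6 = 11)
(-16*(-10))*g(-4) = -16*(-10)*11 = 160*11 = 1760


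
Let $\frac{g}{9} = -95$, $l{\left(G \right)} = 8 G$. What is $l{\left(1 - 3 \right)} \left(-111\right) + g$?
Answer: $921$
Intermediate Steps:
$g = -855$ ($g = 9 \left(-95\right) = -855$)
$l{\left(1 - 3 \right)} \left(-111\right) + g = 8 \left(1 - 3\right) \left(-111\right) - 855 = 8 \left(-2\right) \left(-111\right) - 855 = \left(-16\right) \left(-111\right) - 855 = 1776 - 855 = 921$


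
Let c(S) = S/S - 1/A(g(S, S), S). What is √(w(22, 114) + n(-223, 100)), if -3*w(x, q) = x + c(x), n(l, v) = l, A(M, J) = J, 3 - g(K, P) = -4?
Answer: I*√1004718/66 ≈ 15.187*I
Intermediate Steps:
g(K, P) = 7 (g(K, P) = 3 - 1*(-4) = 3 + 4 = 7)
c(S) = 1 - 1/S (c(S) = S/S - 1/S = 1 - 1/S)
w(x, q) = -x/3 - (-1 + x)/(3*x) (w(x, q) = -(x + (-1 + x)/x)/3 = -x/3 - (-1 + x)/(3*x))
√(w(22, 114) + n(-223, 100)) = √((⅓)*(1 - 1*22 - 1*22²)/22 - 223) = √((⅓)*(1/22)*(1 - 22 - 1*484) - 223) = √((⅓)*(1/22)*(1 - 22 - 484) - 223) = √((⅓)*(1/22)*(-505) - 223) = √(-505/66 - 223) = √(-15223/66) = I*√1004718/66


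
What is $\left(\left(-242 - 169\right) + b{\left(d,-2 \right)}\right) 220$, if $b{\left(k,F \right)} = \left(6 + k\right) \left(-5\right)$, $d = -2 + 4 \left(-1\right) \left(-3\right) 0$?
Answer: $-94820$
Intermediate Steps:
$d = -2$ ($d = -2 + 4 \cdot 3 \cdot 0 = -2 + 4 \cdot 0 = -2 + 0 = -2$)
$b{\left(k,F \right)} = -30 - 5 k$
$\left(\left(-242 - 169\right) + b{\left(d,-2 \right)}\right) 220 = \left(\left(-242 - 169\right) - 20\right) 220 = \left(-411 + \left(-30 + 10\right)\right) 220 = \left(-411 - 20\right) 220 = \left(-431\right) 220 = -94820$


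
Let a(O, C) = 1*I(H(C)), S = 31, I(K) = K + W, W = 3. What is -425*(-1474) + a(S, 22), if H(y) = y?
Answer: 626475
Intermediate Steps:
I(K) = 3 + K (I(K) = K + 3 = 3 + K)
a(O, C) = 3 + C (a(O, C) = 1*(3 + C) = 3 + C)
-425*(-1474) + a(S, 22) = -425*(-1474) + (3 + 22) = 626450 + 25 = 626475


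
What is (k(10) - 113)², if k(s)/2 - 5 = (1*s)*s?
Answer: 9409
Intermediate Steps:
k(s) = 10 + 2*s² (k(s) = 10 + 2*((1*s)*s) = 10 + 2*(s*s) = 10 + 2*s²)
(k(10) - 113)² = ((10 + 2*10²) - 113)² = ((10 + 2*100) - 113)² = ((10 + 200) - 113)² = (210 - 113)² = 97² = 9409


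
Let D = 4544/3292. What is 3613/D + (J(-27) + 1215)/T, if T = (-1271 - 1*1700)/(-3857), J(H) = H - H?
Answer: 14157851209/3375056 ≈ 4194.9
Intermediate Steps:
J(H) = 0
T = 2971/3857 (T = (-1271 - 1700)*(-1/3857) = -2971*(-1/3857) = 2971/3857 ≈ 0.77029)
D = 1136/823 (D = 4544*(1/3292) = 1136/823 ≈ 1.3803)
3613/D + (J(-27) + 1215)/T = 3613/(1136/823) + (0 + 1215)/(2971/3857) = 3613*(823/1136) + 1215*(3857/2971) = 2973499/1136 + 4686255/2971 = 14157851209/3375056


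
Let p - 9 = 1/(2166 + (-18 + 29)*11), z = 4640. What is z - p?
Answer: 10591096/2287 ≈ 4631.0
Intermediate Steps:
p = 20584/2287 (p = 9 + 1/(2166 + (-18 + 29)*11) = 9 + 1/(2166 + 11*11) = 9 + 1/(2166 + 121) = 9 + 1/2287 = 20584/2287 ≈ 9.0004)
z - p = 4640 - 1*20584/2287 = 4640 - 20584/2287 = 10591096/2287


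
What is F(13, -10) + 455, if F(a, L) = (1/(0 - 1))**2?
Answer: 456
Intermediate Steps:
F(a, L) = 1 (F(a, L) = (1/(-1))**2 = (-1)**2 = 1)
F(13, -10) + 455 = 1 + 455 = 456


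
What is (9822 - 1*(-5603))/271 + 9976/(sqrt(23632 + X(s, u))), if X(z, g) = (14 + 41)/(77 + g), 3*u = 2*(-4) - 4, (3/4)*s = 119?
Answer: 15425/271 + 9976*sqrt(125938943)/1725191 ≈ 121.81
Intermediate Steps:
s = 476/3 (s = (4/3)*119 = 476/3 ≈ 158.67)
u = -4 (u = (2*(-4) - 4)/3 = (-8 - 4)/3 = (1/3)*(-12) = -4)
X(z, g) = 55/(77 + g)
(9822 - 1*(-5603))/271 + 9976/(sqrt(23632 + X(s, u))) = (9822 - 1*(-5603))/271 + 9976/(sqrt(23632 + 55/(77 - 4))) = (9822 + 5603)*(1/271) + 9976/(sqrt(23632 + 55/73)) = 15425*(1/271) + 9976/(sqrt(23632 + 55*(1/73))) = 15425/271 + 9976/(sqrt(23632 + 55/73)) = 15425/271 + 9976/(sqrt(1725191/73)) = 15425/271 + 9976/((sqrt(125938943)/73)) = 15425/271 + 9976*(sqrt(125938943)/1725191) = 15425/271 + 9976*sqrt(125938943)/1725191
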